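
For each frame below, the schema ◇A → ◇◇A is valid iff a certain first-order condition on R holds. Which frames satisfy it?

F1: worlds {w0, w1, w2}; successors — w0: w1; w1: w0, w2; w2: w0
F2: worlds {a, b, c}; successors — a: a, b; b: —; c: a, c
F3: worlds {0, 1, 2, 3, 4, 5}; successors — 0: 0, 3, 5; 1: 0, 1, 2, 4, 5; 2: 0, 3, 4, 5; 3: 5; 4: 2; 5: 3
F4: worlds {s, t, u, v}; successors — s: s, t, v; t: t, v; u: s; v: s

F2, F4

Frame correspondent (Sahlqvist): ∀x ∀y (xRy → ∃w (y = w ∧ xR²w)) — i.e. a generalized confluence (Geach) condition.
F1: fails — w0Rw1 but no w with w1=w and w0R²w.
F2: ✓.
F3: fails — 2R4 but no w with 4=w and 2R²w.
F4: ✓.
Valid on: F2, F4.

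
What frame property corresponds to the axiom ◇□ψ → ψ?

symmetry: ∀x ∀y (Rxy → Ryx)

This schema is equivalent to the B axiom ψ → □◇ψ.
Its frame correspondent is symmetry — ∀x ∀y (Rxy → Ryx).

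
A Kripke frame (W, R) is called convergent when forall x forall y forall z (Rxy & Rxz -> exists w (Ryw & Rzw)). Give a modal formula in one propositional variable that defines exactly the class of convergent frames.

This is convergence; the standard corresponding axiom is .2: ◇□q → □◇q.
Suppose ◇□q→□◇q is valid. Take Rxy, Rxz and set V(q)={w : Ryw}. Then □q at y so ◇□q at x, so □◇q at x, so ◇q at z, giving w with Rzw and Ryw.

◇□q → □◇q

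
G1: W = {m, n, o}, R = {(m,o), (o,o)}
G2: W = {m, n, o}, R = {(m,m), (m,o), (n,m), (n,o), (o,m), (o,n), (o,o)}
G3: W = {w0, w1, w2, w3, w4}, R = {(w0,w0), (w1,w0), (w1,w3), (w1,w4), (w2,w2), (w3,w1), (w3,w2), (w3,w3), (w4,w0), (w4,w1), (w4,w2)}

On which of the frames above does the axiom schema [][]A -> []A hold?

G1, G2

Frame correspondent (Sahlqvist): forall x forall y (Rxy -> exists z (Rxz & Rzy)) — i.e. density.
G1: satisfies the condition.
G2: satisfies the condition.
G3: fails — Rw4w1 but no z with Rw4z and Rzw1.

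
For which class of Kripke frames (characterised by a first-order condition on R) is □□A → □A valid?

Density

This schema is the C4 axiom.
It corresponds to density: ∀x ∀y (Rxy → ∃z (Rxz ∧ Rzy)).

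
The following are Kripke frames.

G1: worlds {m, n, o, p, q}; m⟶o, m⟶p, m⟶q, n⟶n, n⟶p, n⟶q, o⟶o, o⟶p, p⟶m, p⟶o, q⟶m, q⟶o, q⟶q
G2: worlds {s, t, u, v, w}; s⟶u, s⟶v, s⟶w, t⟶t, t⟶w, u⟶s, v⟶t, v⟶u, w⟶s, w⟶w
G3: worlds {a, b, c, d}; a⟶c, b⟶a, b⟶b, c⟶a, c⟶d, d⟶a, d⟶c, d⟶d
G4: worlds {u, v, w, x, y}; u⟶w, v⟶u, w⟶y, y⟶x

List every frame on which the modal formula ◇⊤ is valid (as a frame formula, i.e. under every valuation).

Frame correspondent (Sahlqvist): ∀x ∃y Rxy — i.e. seriality.
G1: condition met.
G2: condition met.
G3: condition met.
G4: fails — world x has no successor.
Valid on: G1, G2, G3.

G1, G2, G3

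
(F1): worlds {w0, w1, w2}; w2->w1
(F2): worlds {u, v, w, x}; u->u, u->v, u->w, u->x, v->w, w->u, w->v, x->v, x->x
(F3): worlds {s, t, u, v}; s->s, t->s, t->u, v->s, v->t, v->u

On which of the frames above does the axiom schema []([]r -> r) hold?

none

Frame correspondent (Sahlqvist): forall x forall y (Rxy -> Ryy) — i.e. shift-reflexivity.
(F1): fails — Rw2w1 but not Rw1w1.
(F2): fails — Ruv but not Rvv.
(F3): fails — Rvt but not Rtt.
Valid on no frame.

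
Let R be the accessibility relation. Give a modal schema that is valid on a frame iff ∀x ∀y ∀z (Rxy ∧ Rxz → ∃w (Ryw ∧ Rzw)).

◇□r → □◇r

This is convergence; the standard corresponding axiom is .2: ◇□r → □◇r.
Suppose ◇□r→□◇r is valid. Take Rxy, Rxz and set V(r)={w : Ryw}. Then □r at y so ◇□r at x, so □◇r at x, so ◇r at z, giving w with Rzw and Ryw.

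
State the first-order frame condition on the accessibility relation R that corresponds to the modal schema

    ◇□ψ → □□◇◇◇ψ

∀x ∀y ∀z ((xRy ∧ xR²z) → ∃w (yRw ∧ zR³w))

This is a Sahlqvist (Geach-type) schema ◇^1□^1ψ → □^2◇^3ψ.
Minimal-valuation argument: fix x; take any y with xR^1y and any z with xR^2z. Set V(ψ) to the set of worlds R-reachable from y in exactly 1 step. Then □^1ψ holds at y, so the antecedent holds at x; validity forces ◇^3ψ at z, giving a w with zR^3w and yR^1w.
First-order correspondent: ∀x ∀y ∀z ((xRy ∧ xR²z) → ∃w (yRw ∧ zR³w)).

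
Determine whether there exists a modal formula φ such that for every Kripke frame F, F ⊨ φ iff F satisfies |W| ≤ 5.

If a class were modally definable it would be closed under disjoint unions (Goldblatt–Thomason).
Any modal formula valid on each of 6 disjoint one-world frames is valid on their disjoint union (validity is preserved under disjoint unions). Each one-world frame has |W|=1≤5, but the union has |W|=6.
Hence having at most 5 worlds is not modally definable.

Not definable by any modal formula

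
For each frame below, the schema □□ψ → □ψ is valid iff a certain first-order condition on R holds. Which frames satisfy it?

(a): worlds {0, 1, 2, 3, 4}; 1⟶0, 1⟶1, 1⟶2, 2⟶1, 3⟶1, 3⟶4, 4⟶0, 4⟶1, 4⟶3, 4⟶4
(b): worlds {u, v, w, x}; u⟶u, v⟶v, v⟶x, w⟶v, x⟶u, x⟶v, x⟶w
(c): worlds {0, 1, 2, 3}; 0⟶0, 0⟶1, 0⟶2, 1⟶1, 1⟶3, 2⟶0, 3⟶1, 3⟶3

(a), (c)

Frame correspondent (Sahlqvist): ∀x ∀y (Rxy → ∃z (Rxz ∧ Rzy)) — i.e. density.
(a): satisfies the condition.
(b): fails — Rxw but no z with Rxz and Rzw.
(c): satisfies the condition.
Valid on: (a), (c).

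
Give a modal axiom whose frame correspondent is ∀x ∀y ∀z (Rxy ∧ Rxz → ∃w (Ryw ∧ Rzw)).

A defining formula is ◇□ψ → □◇ψ (the .2 axiom).
Suppose ◇□ψ→□◇ψ is valid. Take Rxy, Rxz and set V(ψ)={w : Ryw}. Then □ψ at y so ◇□ψ at x, so □◇ψ at x, so ◇ψ at z, giving w with Rzw and Ryw.

◇□ψ → □◇ψ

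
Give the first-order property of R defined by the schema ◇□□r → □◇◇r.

This is a Sahlqvist (Geach-type) schema ◇^1□^2r → □^1◇^2r.
First-order correspondent: ∀x ∀y ∀z ((xRy ∧ xRz) → ∃w (yR²w ∧ zR²w)).

∀x ∀y ∀z ((xRy ∧ xRz) → ∃w (yR²w ∧ zR²w))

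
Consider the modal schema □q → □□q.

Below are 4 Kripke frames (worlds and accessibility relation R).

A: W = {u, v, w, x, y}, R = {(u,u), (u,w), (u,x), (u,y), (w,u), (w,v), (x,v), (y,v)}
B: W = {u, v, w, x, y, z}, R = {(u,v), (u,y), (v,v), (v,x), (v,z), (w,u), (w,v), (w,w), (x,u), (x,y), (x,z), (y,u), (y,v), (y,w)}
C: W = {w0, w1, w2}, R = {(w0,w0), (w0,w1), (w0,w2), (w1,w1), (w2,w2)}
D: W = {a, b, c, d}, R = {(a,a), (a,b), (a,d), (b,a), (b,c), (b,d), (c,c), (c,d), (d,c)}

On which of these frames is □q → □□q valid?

C

Frame correspondent (Sahlqvist): ∀x ∀y ∀z (Rxy ∧ Ryz → Rxz) — i.e. transitivity.
A: fails — Rwu and Ruw but not Rww.
B: fails — Ruv and Rvz but not Ruz.
C: satisfies the condition.
D: fails — Rdc and Rcd but not Rdd.
Valid on: C.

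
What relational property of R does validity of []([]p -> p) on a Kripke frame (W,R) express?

Shift-reflexivity

Suppose □(□p→p) is valid. Take Rxy and set V(p)={w : Ryw}. Then at y, □p holds; since □(□p→p) at x, □p→p at y, so p at y, i.e. Ryy.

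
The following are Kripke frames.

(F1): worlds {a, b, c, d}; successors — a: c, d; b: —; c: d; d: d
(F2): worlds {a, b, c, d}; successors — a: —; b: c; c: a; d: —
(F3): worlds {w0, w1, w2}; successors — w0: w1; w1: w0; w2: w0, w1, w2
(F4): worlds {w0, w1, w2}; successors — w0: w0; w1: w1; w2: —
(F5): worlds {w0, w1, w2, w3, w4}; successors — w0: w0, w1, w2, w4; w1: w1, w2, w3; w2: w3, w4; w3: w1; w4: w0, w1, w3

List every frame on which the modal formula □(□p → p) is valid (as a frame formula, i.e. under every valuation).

(F4)

The schema corresponds to shift-reflexivity: ∀x ∀y (Rxy → Ryy).
(F1): fails — Rac but not Rcc.
(F2): fails — Rca but not Raa.
(F3): fails — Rw1w0 but not Rw0w0.
(F4): condition met.
(F5): fails — Rw1w2 but not Rw2w2.
Valid on: (F4).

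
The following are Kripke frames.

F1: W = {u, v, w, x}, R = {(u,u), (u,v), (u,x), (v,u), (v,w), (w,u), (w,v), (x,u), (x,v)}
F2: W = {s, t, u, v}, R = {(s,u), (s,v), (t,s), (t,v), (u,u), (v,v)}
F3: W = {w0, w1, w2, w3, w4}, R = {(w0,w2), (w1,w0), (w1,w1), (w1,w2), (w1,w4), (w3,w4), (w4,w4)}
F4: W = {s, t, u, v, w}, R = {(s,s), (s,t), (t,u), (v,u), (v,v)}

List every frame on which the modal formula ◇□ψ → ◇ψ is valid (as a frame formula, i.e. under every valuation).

F1, F2

The schema corresponds to a generalized confluence (Geach) condition: ∀x ∀y (xRy → ∃w (yRw ∧ xRw)).
F1: satisfies the condition.
F2: satisfies the condition.
F3: fails — w0Rw2 but no w with w2Rw and w0Rw.
F4: fails — sRt but no w* with tRw* and sRw*.
Valid on: F1, F2.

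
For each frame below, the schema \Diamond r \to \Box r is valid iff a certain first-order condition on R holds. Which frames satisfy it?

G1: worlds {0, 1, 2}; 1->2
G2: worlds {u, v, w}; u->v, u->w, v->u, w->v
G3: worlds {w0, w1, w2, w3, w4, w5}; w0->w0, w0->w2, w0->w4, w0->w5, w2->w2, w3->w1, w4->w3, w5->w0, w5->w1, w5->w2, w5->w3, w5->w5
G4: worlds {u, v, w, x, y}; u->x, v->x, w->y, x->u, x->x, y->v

The schema corresponds to partial functionality: \forall x \forall y \forall z (Rxy \wedge Rxz \to y = z).
G1: ✓.
G2: fails — u sees both v and w.
G3: fails — w0 sees both w0 and w2.
G4: fails — x sees both u and x.
Valid on: G1.

G1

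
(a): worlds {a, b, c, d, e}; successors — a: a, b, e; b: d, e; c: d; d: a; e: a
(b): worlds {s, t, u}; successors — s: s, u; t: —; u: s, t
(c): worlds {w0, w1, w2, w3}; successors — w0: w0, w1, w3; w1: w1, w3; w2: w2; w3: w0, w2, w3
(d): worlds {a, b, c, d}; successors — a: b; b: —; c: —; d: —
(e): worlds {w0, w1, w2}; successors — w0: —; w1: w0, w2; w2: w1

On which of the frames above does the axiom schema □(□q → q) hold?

Frame correspondent (Sahlqvist): ∀x ∀y (Rxy → Ryy) — i.e. shift-reflexivity.
(a): fails — Rcd but not Rdd.
(b): fails — Rsu but not Ruu.
(c): condition met.
(d): fails — Rab but not Rbb.
(e): fails — Rw1w2 but not Rw2w2.
Valid on: (c).

(c)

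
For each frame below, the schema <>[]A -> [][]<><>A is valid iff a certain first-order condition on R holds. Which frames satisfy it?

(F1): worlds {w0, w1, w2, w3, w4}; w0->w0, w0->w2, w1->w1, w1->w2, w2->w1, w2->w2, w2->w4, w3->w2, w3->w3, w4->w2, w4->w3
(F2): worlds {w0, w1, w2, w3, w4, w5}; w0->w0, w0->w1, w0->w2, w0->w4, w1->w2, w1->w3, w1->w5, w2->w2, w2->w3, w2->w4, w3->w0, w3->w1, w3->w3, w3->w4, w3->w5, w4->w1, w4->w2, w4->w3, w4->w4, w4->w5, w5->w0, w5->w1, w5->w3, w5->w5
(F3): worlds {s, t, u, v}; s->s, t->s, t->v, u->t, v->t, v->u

Frame correspondent (Sahlqvist): forall x forall y forall z ((xRy & x R^2 z) -> exists w (yRw & z R^2 w)) — i.e. a generalized confluence (Geach) condition.
(F1): ✓.
(F2): ✓.
(F3): fails — tRv, tR²s but no w with vRw and sR²w.

(F1), (F2)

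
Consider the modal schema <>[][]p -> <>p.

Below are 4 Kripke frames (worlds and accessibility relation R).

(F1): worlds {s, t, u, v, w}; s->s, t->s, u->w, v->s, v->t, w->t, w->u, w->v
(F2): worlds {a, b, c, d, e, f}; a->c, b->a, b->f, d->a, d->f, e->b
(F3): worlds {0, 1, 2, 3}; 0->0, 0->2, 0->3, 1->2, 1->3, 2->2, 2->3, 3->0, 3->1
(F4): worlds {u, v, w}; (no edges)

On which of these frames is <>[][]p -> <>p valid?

(F3), (F4)

This is the axiom for a generalized confluence (Geach) condition; its first-order frame correspondent is forall x forall y (xRy -> exists w (y R^2 w & xRw)).
(F1): fails — wRt but no w* with tR²w* and wRw*.
(F2): fails — aRc but no w with cR²w and aRw.
(F3): condition met.
(F4): condition met.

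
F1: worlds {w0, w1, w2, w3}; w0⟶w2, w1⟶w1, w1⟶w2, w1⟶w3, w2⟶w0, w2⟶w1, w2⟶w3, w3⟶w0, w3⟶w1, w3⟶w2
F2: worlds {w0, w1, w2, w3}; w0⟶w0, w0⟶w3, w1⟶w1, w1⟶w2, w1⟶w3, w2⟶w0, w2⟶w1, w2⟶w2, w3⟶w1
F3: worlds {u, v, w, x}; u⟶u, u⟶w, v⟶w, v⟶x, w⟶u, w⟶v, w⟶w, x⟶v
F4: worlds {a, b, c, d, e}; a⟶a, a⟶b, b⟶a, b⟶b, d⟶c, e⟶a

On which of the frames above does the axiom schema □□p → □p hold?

F2

This is the axiom for density; its first-order frame correspondent is ∀x ∀y (Rxy → ∃z (Rxz ∧ Rzy)).
F1: fails — Rw0w2 but no z with Rw0z and Rzw2.
F2: satisfies the condition.
F3: fails — Rvx but no z with Rvz and Rzx.
F4: fails — Rdc but no z with Rdz and Rzc.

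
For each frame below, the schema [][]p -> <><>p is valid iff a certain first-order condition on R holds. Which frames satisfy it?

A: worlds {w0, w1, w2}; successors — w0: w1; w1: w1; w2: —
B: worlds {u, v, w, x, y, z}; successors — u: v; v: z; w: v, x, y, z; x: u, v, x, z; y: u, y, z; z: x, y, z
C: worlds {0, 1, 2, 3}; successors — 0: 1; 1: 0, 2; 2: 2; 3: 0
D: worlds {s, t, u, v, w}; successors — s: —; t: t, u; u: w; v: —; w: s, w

B, C

Frame correspondent (Sahlqvist): forall x exists w (x R^2 w & x R^2 w) — i.e. a generalized confluence (Geach) condition.
A: fails — at w2 but no w with w2R²w and w2R²w.
B: holds.
C: holds.
D: fails — at s but no w* with sR²w* and sR²w*.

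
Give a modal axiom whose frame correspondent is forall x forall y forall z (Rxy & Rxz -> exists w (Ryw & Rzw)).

A defining formula is ◇□r → □◇r (the .2 axiom).
Suppose ◇□r→□◇r is valid. Take Rxy, Rxz and set V(r)={w : Ryw}. Then □r at y so ◇□r at x, so □◇r at x, so ◇r at z, giving w with Rzw and Ryw.

◇□r → □◇r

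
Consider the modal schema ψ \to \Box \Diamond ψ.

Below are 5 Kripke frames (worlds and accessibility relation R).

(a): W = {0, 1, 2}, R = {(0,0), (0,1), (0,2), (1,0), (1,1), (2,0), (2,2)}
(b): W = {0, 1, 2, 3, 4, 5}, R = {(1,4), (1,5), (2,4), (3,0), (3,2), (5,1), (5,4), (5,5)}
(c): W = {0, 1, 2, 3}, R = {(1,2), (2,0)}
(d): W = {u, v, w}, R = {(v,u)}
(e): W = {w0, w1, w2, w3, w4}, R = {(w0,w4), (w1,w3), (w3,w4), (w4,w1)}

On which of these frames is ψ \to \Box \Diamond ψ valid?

Frame correspondent (Sahlqvist): \forall x \forall y (Rxy \to Ryx) — i.e. symmetry.
(a): satisfies the condition.
(b): fails — R32 but not R23.
(c): fails — R12 but not R21.
(d): fails — Rvu but not Ruv.
(e): fails — Rw4w1 but not Rw1w4.

(a)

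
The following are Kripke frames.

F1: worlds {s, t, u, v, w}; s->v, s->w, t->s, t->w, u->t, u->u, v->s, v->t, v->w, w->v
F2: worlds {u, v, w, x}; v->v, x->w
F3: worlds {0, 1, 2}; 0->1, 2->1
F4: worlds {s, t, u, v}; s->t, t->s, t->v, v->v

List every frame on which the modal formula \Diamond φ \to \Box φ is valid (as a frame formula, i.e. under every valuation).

F2, F3

Frame correspondent (Sahlqvist): \forall x \forall y \forall z (Rxy \wedge Rxz \to y = z) — i.e. partial functionality.
F1: fails — s sees both v and w.
F2: holds.
F3: holds.
F4: fails — t sees both s and v.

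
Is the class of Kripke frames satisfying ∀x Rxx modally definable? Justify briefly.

Yes, by □r → r

This is a Sahlqvist condition; the T axiom □r → r defines it.
Suppose □r→r is valid. At any x set V(r)={w : Rxw}. Then □r holds at x, so r holds at x, i.e. Rxx.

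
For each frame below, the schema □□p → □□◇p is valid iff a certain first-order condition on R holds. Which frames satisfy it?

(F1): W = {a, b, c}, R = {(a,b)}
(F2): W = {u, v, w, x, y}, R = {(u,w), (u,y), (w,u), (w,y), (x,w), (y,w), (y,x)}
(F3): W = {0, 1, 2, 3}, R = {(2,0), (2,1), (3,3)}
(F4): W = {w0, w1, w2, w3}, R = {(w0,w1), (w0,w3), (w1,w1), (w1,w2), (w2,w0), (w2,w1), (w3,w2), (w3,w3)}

This is the axiom for a generalized confluence (Geach) condition; its first-order frame correspondent is ∀x ∀z (xR²z → ∃w (xR²w ∧ zRw)).
(F1): ✓.
(F2): fails — xR²y but no t with xR²t and yRt.
(F3): ✓.
(F4): ✓.
Valid on: (F1), (F3), (F4).

(F1), (F3), (F4)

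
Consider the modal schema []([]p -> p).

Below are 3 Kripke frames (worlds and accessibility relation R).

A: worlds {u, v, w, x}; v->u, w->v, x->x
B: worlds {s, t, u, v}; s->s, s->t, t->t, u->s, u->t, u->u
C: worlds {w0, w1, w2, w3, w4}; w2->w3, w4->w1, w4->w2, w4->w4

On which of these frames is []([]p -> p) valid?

B

Frame correspondent (Sahlqvist): forall x forall y (Rxy -> Ryy) — i.e. shift-reflexivity.
A: fails — Rvu but not Ruu.
B: satisfies the condition.
C: fails — Rw4w1 but not Rw1w1.
Valid on: B.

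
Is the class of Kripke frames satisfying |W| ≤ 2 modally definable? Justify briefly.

Any modally definable frame class is closed under disjoint unions.
Any modal formula valid on each of 3 disjoint one-world frames is valid on their disjoint union (validity is preserved under disjoint unions). Each one-world frame has |W|=1≤2, but the union has |W|=3.
Hence having at most 2 worlds is not modally definable.

No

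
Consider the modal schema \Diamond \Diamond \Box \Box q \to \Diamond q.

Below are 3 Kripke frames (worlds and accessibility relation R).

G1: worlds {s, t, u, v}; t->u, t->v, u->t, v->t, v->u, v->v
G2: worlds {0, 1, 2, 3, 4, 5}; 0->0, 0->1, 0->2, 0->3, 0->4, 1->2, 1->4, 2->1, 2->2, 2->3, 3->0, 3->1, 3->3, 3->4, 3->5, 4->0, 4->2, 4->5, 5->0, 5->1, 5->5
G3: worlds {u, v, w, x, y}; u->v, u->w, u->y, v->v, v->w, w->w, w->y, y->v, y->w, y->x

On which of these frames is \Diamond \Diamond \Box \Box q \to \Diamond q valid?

Frame correspondent (Sahlqvist): \forall x \forall y (x R^2 y \to \exists w (y R^2 w \wedge xRw)) — i.e. a generalized confluence (Geach) condition.
G1: fails — uR²u but no w with uR²w and uRw.
G2: holds.
G3: fails — uR²x but no t with xR²t and uRt.

G2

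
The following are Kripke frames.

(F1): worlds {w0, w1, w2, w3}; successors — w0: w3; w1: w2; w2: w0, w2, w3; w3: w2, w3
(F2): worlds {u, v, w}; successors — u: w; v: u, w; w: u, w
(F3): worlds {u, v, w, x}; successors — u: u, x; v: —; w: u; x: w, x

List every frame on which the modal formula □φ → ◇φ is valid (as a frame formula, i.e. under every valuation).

This is the axiom for seriality; its first-order frame correspondent is ∀x ∃y Rxy.
(F1): satisfies the condition.
(F2): satisfies the condition.
(F3): fails — world v has no successor.
Valid on: (F1), (F2).

(F1), (F2)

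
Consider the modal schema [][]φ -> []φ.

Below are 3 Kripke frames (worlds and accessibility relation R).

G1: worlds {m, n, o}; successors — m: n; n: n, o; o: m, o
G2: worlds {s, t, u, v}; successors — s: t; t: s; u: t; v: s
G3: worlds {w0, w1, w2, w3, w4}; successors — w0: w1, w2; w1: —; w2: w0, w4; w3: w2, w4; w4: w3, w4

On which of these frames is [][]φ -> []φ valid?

G1

The schema corresponds to density: forall x forall y (Rxy -> exists z (Rxz & Rzy)).
G1: holds.
G2: fails — Rvs but no z with Rvz and Rzs.
G3: fails — Rw3w2 but no z with Rw3z and Rzw2.
Valid on: G1.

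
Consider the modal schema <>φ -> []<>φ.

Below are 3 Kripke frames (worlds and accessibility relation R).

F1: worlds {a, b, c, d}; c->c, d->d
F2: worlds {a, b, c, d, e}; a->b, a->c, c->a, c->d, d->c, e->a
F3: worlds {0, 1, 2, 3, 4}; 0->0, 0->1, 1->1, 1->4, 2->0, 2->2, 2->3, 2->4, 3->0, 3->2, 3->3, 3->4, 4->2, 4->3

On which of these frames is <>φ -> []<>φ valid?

The schema corresponds to the Euclidean property: forall x forall y forall z (Rxy & Rxz -> Ryz).
F1: satisfies the condition.
F2: fails — Rab and Rab but not Rbb.
F3: fails — R01 and R00 but not R10.
Valid on: F1.

F1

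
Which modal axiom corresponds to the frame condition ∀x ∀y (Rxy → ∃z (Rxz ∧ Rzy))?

The condition is density. The C4 schema □□ψ → □ψ defines it.
Suppose □□ψ→□ψ is valid. Take Rxy and set V(ψ)={w : xR²w}. Then □□ψ at x, so □ψ at x, so ψ at y, i.e. ∃z(Rxz∧Rzy).

□□ψ → □ψ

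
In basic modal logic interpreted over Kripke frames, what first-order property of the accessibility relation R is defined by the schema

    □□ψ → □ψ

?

density

Suppose □□ψ→□ψ is valid. Take Rxy and set V(ψ)={w : xR²w}. Then □□ψ at x, so □ψ at x, so ψ at y, i.e. ∃z(Rxz∧Rzy).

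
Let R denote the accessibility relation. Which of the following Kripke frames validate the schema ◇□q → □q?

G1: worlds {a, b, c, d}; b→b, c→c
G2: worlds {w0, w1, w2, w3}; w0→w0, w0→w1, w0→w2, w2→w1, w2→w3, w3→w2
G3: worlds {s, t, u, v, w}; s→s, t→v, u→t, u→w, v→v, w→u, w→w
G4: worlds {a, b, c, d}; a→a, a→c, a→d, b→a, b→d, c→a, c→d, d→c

G1

The schema corresponds to a generalized confluence (Geach) condition: ∀x ∀y ∀z ((xRy ∧ xRz) → ∃w (yRw ∧ z = w)).
G1: ✓.
G2: fails — w0Rw1, w0Rw0 but no w with w1Rw and w0=w.
G3: fails — uRt, uRt but no w* with tRw* and t=w*.
G4: fails — aRc, aRc but no w with cRw and c=w.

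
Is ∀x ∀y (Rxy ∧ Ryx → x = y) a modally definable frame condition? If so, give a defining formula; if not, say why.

No

Any modally definable frame class is closed under surjective bounded morphisms.
The 6-cycle (worlds a,b,c,d,e,f with a→b→c→d→e→f→a) is antisymmetric. Sending even-indexed worlds to a and odd-indexed worlds to b is a surjective bounded morphism onto the two-world frame with a↔b, which is not antisymmetric.
So no modal formula (or set of formulas) defines exactly the antisymmetric frames.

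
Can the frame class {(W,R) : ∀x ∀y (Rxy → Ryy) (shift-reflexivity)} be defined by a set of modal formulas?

Yes: it is shift-reflexivity, defined by the T□ schema □(□q → q).
Suppose □(□q→q) is valid. Take Rxy and set V(q)={w : Ryw}. Then at y, □q holds; since □(□q→q) at x, □q→q at y, so q at y, i.e. Ryy.

Yes — defined by □(□q → q)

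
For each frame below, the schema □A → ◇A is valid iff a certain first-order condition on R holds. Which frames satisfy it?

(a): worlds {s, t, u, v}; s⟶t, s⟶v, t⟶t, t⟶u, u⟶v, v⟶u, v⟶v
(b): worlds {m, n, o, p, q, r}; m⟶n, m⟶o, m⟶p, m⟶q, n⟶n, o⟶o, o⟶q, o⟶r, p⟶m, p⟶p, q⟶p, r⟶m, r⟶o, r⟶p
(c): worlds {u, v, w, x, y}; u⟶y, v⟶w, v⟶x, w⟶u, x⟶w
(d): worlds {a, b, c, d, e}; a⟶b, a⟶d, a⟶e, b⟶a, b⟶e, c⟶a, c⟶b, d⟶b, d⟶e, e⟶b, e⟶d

This is the axiom for seriality; its first-order frame correspondent is ∀x ∃y Rxy.
(a): satisfies the condition.
(b): satisfies the condition.
(c): fails — world y has no successor.
(d): satisfies the condition.
Valid on: (a), (b), (d).

(a), (b), (d)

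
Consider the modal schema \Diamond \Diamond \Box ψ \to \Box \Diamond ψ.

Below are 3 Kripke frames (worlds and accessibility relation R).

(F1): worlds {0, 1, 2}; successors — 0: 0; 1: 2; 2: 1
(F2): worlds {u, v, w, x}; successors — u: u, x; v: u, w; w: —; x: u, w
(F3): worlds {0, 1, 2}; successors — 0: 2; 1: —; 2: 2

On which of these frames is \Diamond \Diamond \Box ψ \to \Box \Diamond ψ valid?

(F3)

The schema corresponds to a generalized confluence (Geach) condition: \forall x \forall y \forall z ((x R^2 y \wedge xRz) \to \exists w (yRw \wedge zRw)).
(F1): fails — 1R²1, 1R2 but no w with 1Rw and 2Rw.
(F2): fails — uR²w, uRu but no t with wRt and uRt.
(F3): ✓.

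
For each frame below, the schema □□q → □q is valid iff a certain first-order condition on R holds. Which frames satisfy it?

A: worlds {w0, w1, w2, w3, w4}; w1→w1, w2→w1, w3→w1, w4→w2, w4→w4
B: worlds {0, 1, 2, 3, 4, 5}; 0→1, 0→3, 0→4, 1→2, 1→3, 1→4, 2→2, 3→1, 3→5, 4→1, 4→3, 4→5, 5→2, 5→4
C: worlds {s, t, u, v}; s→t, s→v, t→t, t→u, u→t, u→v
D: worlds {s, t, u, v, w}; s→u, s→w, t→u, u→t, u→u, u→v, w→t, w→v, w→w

A, D

Frame correspondent (Sahlqvist): ∀x ∀y (Rxy → ∃z (Rxz ∧ Rzy)) — i.e. density.
A: ✓.
B: fails — R31 but no z with R3z and Rz1.
C: fails — Ruv but no z with Ruz and Rzv.
D: ✓.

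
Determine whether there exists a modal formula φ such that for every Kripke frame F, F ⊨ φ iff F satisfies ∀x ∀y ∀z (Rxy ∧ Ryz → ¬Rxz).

If a class were modally definable it would be closed under surjective bounded morphisms (Goldblatt–Thomason).
The 5-cycle (worlds w0,w1,w2,w3,w4 with w0→w1→w2→w3→w4→w0) is intransitive. Mapping every world to a single reflexive point • is a surjective bounded morphism; the reflexive point is not intransitive (R••∧R•• but R••).
So no modal formula (or set of formulas) defines exactly the intransitive frames.

Not modally definable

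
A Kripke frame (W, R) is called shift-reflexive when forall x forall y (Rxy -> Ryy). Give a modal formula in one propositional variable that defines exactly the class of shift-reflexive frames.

□(□ψ → ψ)

This is shift-reflexivity; the standard corresponding axiom is T□: □(□ψ → ψ).
Suppose □(□ψ→ψ) is valid. Take Rxy and set V(ψ)={w : Ryw}. Then at y, □ψ holds; since □(□ψ→ψ) at x, □ψ→ψ at y, so ψ at y, i.e. Ryy.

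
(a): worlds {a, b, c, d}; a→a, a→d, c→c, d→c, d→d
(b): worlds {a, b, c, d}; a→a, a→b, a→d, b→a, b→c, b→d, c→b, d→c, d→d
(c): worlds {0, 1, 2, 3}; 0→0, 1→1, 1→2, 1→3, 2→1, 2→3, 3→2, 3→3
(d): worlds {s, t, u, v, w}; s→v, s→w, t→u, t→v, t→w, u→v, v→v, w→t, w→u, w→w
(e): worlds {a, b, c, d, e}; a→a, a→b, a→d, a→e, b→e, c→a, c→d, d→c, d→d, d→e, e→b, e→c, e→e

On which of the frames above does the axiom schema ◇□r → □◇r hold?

(a), (c)

Frame correspondent (Sahlqvist): ∀x ∀y ∀z (Rxy ∧ Rxz → ∃w (Ryw ∧ Rzw)) — i.e. convergence.
(a): satisfies the condition.
(b): fails — Rbc and Rbd but c and d have no common successor.
(c): satisfies the condition.
(d): fails — Rsv and Rsw but v and w have no common successor.
(e): fails — Rdc and Rde but c and e have no common successor.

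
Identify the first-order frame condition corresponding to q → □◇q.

Suppose q→□◇q is valid. Take Rxy and set V(q)={x}. Then q at x, so □◇q at x, so ◇q at y, so some z with Ryz has q; z=x, i.e. Ryx.
Conversely, any frame satisfying ∀x ∀y (Rxy → Ryx) validates the schema.
So the correspondent is symmetry.

symmetry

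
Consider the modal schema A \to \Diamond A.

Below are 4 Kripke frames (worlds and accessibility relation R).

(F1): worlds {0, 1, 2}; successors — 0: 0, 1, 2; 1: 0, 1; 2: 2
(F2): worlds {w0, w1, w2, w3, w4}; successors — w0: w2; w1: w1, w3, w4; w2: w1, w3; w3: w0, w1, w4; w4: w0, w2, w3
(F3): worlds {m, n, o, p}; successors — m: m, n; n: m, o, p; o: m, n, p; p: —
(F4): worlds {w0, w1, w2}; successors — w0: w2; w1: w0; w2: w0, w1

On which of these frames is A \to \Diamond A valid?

Frame correspondent (Sahlqvist): \forall x \exists w (x = w \wedge xRw) — i.e. a generalized confluence (Geach) condition.
(F1): ✓.
(F2): fails — at w0 but no w with w0=w and w0Rw.
(F3): fails — at n but no w with n=w and nRw.
(F4): fails — at w0 but no w with w0=w and w0Rw.
Valid on: (F1).

(F1)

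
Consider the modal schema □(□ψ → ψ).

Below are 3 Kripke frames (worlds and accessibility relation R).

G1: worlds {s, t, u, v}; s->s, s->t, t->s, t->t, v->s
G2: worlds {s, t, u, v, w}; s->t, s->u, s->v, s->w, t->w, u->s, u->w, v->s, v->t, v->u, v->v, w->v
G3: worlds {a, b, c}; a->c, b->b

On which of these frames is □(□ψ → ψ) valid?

G1

This is the axiom for shift-reflexivity; its first-order frame correspondent is ∀x ∀y (Rxy → Ryy).
G1: satisfies the condition.
G2: fails — Ruw but not Rww.
G3: fails — Rac but not Rcc.
Valid on: G1.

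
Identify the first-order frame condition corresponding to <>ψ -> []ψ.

partial functionality

Suppose ◇ψ→□ψ is valid. Take Rxy, Rxz and set V(ψ)={y}. Then ◇ψ at x, so □ψ at x, so ψ at z, i.e. z=y.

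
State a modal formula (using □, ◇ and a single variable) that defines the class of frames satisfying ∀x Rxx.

A defining formula is □s → s (the T axiom).
Suppose □s→s is valid. At any x set V(s)={w : Rxw}. Then □s holds at x, so s holds at x, i.e. Rxx.

□s → s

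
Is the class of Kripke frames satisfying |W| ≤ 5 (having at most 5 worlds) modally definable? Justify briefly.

Not modally definable

Any modally definable frame class is closed under disjoint unions.
Any modal formula valid on each of 6 disjoint one-world frames is valid on their disjoint union (validity is preserved under disjoint unions). Each one-world frame has |W|=1≤5, but the union has |W|=6.
So no modal formula (or set of formulas) defines exactly the |W|≤5 frames.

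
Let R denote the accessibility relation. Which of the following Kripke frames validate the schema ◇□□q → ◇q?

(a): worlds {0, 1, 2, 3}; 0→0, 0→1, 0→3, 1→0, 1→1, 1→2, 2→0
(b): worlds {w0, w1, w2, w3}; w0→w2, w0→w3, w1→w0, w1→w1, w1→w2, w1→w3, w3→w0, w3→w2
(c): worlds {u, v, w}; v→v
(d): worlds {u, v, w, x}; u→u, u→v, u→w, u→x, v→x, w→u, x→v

(c), (d)

Frame correspondent (Sahlqvist): ∀x ∀y (xRy → ∃w (yR²w ∧ xRw)) — i.e. a generalized confluence (Geach) condition.
(a): fails — 0R3 but no w with 3R²w and 0Rw.
(b): fails — w0Rw2 but no w with w2R²w and w0Rw.
(c): condition met.
(d): condition met.
Valid on: (c), (d).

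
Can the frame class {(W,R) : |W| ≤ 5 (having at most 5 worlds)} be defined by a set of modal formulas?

If a class were modally definable it would be closed under disjoint unions (Goldblatt–Thomason).
Any modal formula valid on each of 6 disjoint one-world frames is valid on their disjoint union (validity is preserved under disjoint unions). Each one-world frame has |W|=1≤5, but the union has |W|=6.
Hence having at most 5 worlds is not modally definable.

No — not modally definable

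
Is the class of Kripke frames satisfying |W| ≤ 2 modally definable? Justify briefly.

Not definable by any modal formula

If a class were modally definable it would be closed under disjoint unions (Goldblatt–Thomason).
Any modal formula valid on each of 3 disjoint one-world frames is valid on their disjoint union (validity is preserved under disjoint unions). Each one-world frame has |W|=1≤2, but the union has |W|=3.
Hence having at most 2 worlds is not modally definable.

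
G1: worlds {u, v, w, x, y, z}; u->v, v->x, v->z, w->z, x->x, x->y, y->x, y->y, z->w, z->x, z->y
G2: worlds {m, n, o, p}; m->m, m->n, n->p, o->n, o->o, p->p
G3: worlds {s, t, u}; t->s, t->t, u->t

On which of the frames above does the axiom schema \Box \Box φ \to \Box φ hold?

Frame correspondent (Sahlqvist): \forall x \forall y (Rxy \to \exists z (Rxz \wedge Rzy)) — i.e. density.
G1: fails — Ruv but no t with Rut and Rtv.
G2: holds.
G3: holds.

G2, G3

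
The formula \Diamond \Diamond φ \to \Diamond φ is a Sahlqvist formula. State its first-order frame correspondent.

transitivity

This schema is equivalent to the 4 axiom □φ → □□φ.
Its frame correspondent is transitivity — \forall x \forall y \forall z (Rxy \wedge Ryz \to Rxz).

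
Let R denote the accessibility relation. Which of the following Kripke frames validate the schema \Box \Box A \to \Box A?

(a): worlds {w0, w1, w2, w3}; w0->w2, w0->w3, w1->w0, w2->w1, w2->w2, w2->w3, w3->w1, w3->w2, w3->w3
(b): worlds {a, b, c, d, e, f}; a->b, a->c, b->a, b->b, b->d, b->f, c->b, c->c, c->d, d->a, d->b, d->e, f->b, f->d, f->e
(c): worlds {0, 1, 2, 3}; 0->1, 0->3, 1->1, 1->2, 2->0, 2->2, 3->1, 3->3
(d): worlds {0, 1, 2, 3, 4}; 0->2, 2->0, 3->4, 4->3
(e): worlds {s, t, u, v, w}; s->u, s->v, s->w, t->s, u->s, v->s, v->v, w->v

(c)

Frame correspondent (Sahlqvist): \forall x \forall y (Rxy \to \exists z (Rxz \wedge Rzy)) — i.e. density.
(a): fails — Rw1w0 but no z with Rw1z and Rzw0.
(b): fails — Rde but no z with Rdz and Rze.
(c): condition met.
(d): fails — R43 but no z with R4z and Rz3.
(e): fails — Rus but no z with Ruz and Rzs.
Valid on: (c).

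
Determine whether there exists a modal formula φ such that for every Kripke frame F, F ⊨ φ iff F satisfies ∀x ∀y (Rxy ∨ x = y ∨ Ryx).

No

If a class were modally definable it would be closed under disjoint unions (Goldblatt–Thomason).
Take 4 disjoint single-world reflexive frames: each is trivially connected, but their disjoint union has 4 worlds with no edge between distinct components, so it is not connected.
So the class is not modally definable.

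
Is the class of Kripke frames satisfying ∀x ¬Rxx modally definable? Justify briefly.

If a class were modally definable it would be closed under surjective bounded morphisms (Goldblatt–Thomason).
The 5-cycle (worlds s,t,u,v,w with s→t→u→v→w→s) is irreflexive, and the map sending every world to a single reflexive point • is a surjective bounded morphism (forth: every edge maps to (•,•); back: every world has a successor). So any modal formula valid on the 5-cycle is also valid on the reflexive point, which is not irreflexive.
So no modal formula (or set of formulas) defines exactly the irreflexive frames.

No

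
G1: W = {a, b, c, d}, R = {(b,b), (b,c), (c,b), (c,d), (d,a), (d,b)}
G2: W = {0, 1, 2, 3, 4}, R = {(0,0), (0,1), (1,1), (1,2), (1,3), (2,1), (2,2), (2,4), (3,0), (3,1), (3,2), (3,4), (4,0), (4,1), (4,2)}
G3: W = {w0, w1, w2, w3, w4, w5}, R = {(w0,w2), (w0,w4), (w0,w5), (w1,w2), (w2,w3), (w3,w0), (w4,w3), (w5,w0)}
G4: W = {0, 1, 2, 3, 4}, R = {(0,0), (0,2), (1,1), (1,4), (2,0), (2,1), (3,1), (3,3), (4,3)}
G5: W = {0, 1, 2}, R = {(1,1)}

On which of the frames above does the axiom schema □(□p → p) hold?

G5

This is the axiom for shift-reflexivity; its first-order frame correspondent is ∀x ∀y (Rxy → Ryy).
G1: fails — Rbc but not Rcc.
G2: fails — R34 but not R44.
G3: fails — Rw1w2 but not Rw2w2.
G4: fails — R02 but not R22.
G5: satisfies the condition.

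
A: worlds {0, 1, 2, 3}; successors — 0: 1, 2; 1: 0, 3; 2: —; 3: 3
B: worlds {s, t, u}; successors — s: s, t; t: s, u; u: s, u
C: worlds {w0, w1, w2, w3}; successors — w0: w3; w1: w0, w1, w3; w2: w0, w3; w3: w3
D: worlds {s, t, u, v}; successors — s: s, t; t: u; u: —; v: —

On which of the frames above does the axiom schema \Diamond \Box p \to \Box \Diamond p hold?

Frame correspondent (Sahlqvist): \forall x \forall y \forall z (Rxy \wedge Rxz \to \exists w (Ryw \wedge Rzw)) — i.e. convergence.
A: fails — R02 and R02 but 2 and 2 have no common successor.
B: condition met.
C: condition met.
D: fails — Rss and Rst but s and t have no common successor.
Valid on: B, C.

B, C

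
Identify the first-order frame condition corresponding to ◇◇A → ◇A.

Transitivity

This is frame-equivalent to □A → □□A (substitute ¬A for A and contrapose).
Suppose □A→□□A is valid. Take Rxy, Ryz and set V(A)={w : Rxw}. Then □A at x, so □□A at x, so □A at y, so A at z, i.e. Rxz.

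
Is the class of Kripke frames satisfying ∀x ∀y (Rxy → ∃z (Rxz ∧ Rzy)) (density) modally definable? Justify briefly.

The condition is density. A defining modal formula is □□r → □r.
Suppose □□r→□r is valid. Take Rxy and set V(r)={w : xR²w}. Then □□r at x, so □r at x, so r at y, i.e. ∃z(Rxz∧Rzy).

Definable; □□r → □r defines it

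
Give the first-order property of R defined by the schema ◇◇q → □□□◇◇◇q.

This is a Sahlqvist (Geach-type) schema ◇^2□^0q → □^3◇^3q.
Minimal-valuation argument: fix x; take any y with xR^2y and any z with xR^3z. Set V(q) to the set of worlds R-reachable from y in exactly 0 steps. Then □^0q holds at y, so the antecedent holds at x; validity forces ◇^3q at z, giving a w with zR^3w and yR^0w.
First-order correspondent: ∀x ∀y ∀z ((xR²y ∧ xR³z) → ∃w (y = w ∧ zR³w)).

∀x ∀y ∀z ((xR²y ∧ xR³z) → ∃w (y = w ∧ zR³w))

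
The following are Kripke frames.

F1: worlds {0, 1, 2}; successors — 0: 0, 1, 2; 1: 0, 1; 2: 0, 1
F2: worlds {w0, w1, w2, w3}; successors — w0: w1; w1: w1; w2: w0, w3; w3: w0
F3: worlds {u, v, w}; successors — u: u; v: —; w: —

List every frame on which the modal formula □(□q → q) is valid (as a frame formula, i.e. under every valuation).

F3

Frame correspondent (Sahlqvist): ∀x ∀y (Rxy → Ryy) — i.e. shift-reflexivity.
F1: fails — R02 but not R22.
F2: fails — Rw3w0 but not Rw0w0.
F3: condition met.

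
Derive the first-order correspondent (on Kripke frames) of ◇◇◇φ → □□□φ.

This is a Sahlqvist (Geach-type) schema ◇^3□^0φ → □^3◇^0φ.
Minimal-valuation argument: fix x; take any y with xR^3y and any z with xR^3z. Set V(φ) to the set of worlds R-reachable from y in exactly 0 steps. Then □^0φ holds at y, so the antecedent holds at x; validity forces ◇^0φ at z, giving a w with zR^0w and yR^0w.
First-order correspondent: ∀x ∀y ∀z ((xR³y ∧ xR³z) → ∃w (y = w ∧ z = w)).

∀x ∀y ∀z ((xR³y ∧ xR³z) → ∃w (y = w ∧ z = w))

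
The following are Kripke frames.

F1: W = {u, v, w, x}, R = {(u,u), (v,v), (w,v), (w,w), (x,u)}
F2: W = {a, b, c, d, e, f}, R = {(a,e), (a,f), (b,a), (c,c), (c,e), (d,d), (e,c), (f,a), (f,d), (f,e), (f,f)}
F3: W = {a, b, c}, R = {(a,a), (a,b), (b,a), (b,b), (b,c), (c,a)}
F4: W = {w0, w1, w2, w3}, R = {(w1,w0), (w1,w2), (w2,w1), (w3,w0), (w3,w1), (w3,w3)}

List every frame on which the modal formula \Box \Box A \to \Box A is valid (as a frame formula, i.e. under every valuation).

Frame correspondent (Sahlqvist): \forall x \forall y (Rxy \to \exists z (Rxz \wedge Rzy)) — i.e. density.
F1: holds.
F2: fails — Rba but no z with Rbz and Rza.
F3: holds.
F4: fails — Rw1w2 but no z with Rw1z and Rzw2.
Valid on: F1, F3.

F1, F3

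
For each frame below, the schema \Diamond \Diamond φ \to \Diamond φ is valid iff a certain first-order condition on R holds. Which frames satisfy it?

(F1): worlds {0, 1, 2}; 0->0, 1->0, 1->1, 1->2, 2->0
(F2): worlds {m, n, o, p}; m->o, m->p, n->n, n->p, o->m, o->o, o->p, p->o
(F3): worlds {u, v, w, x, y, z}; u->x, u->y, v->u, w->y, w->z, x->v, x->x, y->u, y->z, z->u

(F1)

The schema corresponds to transitivity: \forall x \forall y \forall z (Rxy \wedge Ryz \to Rxz).
(F1): satisfies the condition.
(F2): fails — Rpo and Rom but not Rpm.
(F3): fails — Rvu and Rux but not Rvx.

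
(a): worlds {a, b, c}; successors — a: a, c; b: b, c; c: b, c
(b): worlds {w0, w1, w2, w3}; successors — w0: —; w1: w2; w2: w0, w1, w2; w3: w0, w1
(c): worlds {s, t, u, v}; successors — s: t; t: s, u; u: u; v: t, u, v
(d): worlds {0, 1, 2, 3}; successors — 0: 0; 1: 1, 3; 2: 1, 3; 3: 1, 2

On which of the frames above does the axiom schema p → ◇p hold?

The schema corresponds to a generalized confluence (Geach) condition: ∀x ∃w (x = w ∧ xRw).
(a): holds.
(b): fails — at w0 but no w with w0=w and w0Rw.
(c): fails — at s but no w with s=w and sRw.
(d): fails — at 2 but no w with 2=w and 2Rw.

(a)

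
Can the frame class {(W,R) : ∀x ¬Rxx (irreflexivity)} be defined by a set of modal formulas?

Modal frame validity is preserved under surjective bounded morphisms.
The 3-cycle (worlds w0,w1,w2 with w0→w1→w2→w0) is irreflexive, and the map sending every world to a single reflexive point • is a surjective bounded morphism (forth: every edge maps to (•,•); back: every world has a successor). So any modal formula valid on the 3-cycle is also valid on the reflexive point, which is not irreflexive.
So no modal formula (or set of formulas) defines exactly the irreflexive frames.

No — not modally definable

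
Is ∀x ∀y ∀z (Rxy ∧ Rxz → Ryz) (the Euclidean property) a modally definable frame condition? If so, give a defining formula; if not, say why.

Definable; ◇p → □◇p defines it

The condition is the Euclidean property. A defining modal formula is ◇p → □◇p.
Suppose ◇p→□◇p is valid. Take Rxy, Rxz and set V(p)={y}. Then ◇p at x, so □◇p at x, so ◇p at z, so some w with Rzw has p; w=y, i.e. Rzy. By symmetry of the argument, Ryz.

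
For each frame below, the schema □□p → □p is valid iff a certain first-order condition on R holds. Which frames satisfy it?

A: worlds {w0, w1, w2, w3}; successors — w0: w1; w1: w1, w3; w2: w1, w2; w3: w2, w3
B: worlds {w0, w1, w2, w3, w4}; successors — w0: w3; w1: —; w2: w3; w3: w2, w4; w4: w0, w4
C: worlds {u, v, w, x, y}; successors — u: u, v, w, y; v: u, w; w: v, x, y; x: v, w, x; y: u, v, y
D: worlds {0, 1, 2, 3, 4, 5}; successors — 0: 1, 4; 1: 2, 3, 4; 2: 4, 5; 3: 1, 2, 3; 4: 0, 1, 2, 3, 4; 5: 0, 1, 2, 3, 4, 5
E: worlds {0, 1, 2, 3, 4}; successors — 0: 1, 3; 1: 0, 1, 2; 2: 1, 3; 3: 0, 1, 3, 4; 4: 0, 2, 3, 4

This is the axiom for density; its first-order frame correspondent is ∀x ∀y (Rxy → ∃z (Rxz ∧ Rzy)).
A: ✓.
B: fails — Rw3w2 but no z with Rw3z and Rzw2.
C: ✓.
D: ✓.
E: ✓.

A, C, D, E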